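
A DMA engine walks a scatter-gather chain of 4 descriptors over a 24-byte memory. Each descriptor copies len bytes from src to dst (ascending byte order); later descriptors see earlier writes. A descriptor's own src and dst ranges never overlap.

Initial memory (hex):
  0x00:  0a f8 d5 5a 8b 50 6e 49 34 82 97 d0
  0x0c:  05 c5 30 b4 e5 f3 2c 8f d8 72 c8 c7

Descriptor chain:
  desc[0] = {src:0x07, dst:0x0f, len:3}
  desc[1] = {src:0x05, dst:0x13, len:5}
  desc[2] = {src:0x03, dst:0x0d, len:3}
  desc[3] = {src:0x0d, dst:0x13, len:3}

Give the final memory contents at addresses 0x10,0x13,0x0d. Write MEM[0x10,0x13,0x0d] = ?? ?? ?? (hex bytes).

MEM[0x10,0x13,0x0d] = 34 5a 5a

#0 dst[0x0f+3] := {0x49,0x34,0x82}
#1 dst[0x13+5] := {0x50,0x6e,0x49,0x34,0x82}
#2 dst[0x0d+3] := {0x5a,0x8b,0x50}
#3 dst[0x13+3] := {0x5a,0x8b,0x50}
query mem[0x10]=0x34, mem[0x13]=0x5a, mem[0x0d]=0x5a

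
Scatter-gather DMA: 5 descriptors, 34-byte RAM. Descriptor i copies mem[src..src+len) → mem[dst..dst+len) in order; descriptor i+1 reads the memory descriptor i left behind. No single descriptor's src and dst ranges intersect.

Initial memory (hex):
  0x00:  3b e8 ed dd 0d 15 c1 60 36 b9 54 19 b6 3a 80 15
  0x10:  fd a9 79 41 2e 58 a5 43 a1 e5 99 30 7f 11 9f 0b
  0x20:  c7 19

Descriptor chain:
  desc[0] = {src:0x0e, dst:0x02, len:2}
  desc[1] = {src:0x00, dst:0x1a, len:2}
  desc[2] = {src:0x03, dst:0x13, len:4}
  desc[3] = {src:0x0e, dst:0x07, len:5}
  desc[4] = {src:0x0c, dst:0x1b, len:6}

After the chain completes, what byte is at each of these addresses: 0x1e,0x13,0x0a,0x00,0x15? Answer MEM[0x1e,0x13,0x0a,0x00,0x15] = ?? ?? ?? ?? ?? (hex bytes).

MEM[0x1e,0x13,0x0a,0x00,0x15] = 15 15 a9 3b 15

[0] 0x0e->0x02 len=2 : 80 15
[1] 0x00->0x1a len=2 : 3b e8
[2] 0x03->0x13 len=4 : 15 0d 15 c1
[3] 0x0e->0x07 len=5 : 80 15 fd a9 79
[4] 0x0c->0x1b len=6 : b6 3a 80 15 fd a9
query mem[0x1e]=0x15, mem[0x13]=0x15, mem[0x0a]=0xa9, mem[0x00]=0x3b, mem[0x15]=0x15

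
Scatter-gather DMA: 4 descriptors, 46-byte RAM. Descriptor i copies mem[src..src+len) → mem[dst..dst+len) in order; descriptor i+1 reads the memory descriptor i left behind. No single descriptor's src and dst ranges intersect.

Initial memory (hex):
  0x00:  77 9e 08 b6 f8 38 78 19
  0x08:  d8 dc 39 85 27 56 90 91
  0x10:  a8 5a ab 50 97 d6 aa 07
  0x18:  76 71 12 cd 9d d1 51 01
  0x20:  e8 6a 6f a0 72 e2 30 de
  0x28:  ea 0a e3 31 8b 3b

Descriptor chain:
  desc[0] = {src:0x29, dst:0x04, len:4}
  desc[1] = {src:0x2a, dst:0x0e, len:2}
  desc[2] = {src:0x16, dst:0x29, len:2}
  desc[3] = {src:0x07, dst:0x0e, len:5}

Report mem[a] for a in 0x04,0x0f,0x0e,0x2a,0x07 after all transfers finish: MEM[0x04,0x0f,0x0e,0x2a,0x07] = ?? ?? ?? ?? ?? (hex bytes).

D0: mem[0x04..0x07] <- [0a e3 31 8b]
D1: mem[0x0e..0x0f] <- [e3 31]
D2: mem[0x29..0x2a] <- [aa 07]
D3: mem[0x0e..0x12] <- [8b d8 dc 39 85]
query mem[0x04]=0x0a, mem[0x0f]=0xd8, mem[0x0e]=0x8b, mem[0x2a]=0x07, mem[0x07]=0x8b

MEM[0x04,0x0f,0x0e,0x2a,0x07] = 0a d8 8b 07 8b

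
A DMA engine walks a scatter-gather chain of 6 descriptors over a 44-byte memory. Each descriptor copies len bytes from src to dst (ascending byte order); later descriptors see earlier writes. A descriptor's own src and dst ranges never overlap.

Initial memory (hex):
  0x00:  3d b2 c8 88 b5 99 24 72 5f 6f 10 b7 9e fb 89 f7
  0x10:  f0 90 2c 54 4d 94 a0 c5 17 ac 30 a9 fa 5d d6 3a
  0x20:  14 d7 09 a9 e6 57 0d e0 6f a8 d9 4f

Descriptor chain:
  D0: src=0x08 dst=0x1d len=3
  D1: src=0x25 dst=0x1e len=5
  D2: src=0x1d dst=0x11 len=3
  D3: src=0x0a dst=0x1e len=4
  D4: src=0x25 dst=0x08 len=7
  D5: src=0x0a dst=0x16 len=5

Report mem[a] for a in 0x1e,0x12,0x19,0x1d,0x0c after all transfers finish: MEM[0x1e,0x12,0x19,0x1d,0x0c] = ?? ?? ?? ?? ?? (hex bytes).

MEM[0x1e,0x12,0x19,0x1d,0x0c] = 10 57 d9 5f a8

D0: mem[0x1d..0x1f] <- [5f 6f 10]
D1: mem[0x1e..0x22] <- [57 0d e0 6f a8]
D2: mem[0x11..0x13] <- [5f 57 0d]
D3: mem[0x1e..0x21] <- [10 b7 9e fb]
D4: mem[0x08..0x0e] <- [57 0d e0 6f a8 d9 4f]
D5: mem[0x16..0x1a] <- [e0 6f a8 d9 4f]
query mem[0x1e]=0x10, mem[0x12]=0x57, mem[0x19]=0xd9, mem[0x1d]=0x5f, mem[0x0c]=0xa8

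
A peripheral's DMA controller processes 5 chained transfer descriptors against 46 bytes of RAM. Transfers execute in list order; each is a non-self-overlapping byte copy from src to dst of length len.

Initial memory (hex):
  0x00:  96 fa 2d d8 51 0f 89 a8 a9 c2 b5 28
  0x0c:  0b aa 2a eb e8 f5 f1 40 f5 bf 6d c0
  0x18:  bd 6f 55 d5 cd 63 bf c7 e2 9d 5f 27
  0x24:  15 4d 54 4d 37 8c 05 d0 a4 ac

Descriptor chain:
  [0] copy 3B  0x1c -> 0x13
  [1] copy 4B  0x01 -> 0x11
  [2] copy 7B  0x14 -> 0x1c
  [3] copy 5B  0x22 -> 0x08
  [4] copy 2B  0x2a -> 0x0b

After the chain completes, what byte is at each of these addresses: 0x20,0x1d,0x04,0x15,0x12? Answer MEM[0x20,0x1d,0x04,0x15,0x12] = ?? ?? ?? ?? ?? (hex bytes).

[0] 0x1c->0x13 len=3 : cd 63 bf
[1] 0x01->0x11 len=4 : fa 2d d8 51
[2] 0x14->0x1c len=7 : 51 bf 6d c0 bd 6f 55
[3] 0x22->0x08 len=5 : 55 27 15 4d 54
[4] 0x2a->0x0b len=2 : 05 d0
query mem[0x20]=0xbd, mem[0x1d]=0xbf, mem[0x04]=0x51, mem[0x15]=0xbf, mem[0x12]=0x2d

MEM[0x20,0x1d,0x04,0x15,0x12] = bd bf 51 bf 2d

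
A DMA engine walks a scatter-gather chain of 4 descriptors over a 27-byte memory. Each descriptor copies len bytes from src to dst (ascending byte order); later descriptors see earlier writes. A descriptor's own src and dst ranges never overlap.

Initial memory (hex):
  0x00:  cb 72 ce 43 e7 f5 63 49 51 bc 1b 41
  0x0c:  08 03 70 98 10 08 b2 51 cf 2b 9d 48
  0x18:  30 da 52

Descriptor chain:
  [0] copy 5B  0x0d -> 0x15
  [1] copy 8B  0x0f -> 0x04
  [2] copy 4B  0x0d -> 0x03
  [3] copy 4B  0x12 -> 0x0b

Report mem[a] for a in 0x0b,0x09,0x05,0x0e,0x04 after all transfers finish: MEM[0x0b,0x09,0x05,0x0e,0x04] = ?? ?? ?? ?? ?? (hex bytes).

[0] 0x0d->0x15 len=5 : 03 70 98 10 08
[1] 0x0f->0x04 len=8 : 98 10 08 b2 51 cf 03 70
[2] 0x0d->0x03 len=4 : 03 70 98 10
[3] 0x12->0x0b len=4 : b2 51 cf 03
query mem[0x0b]=0xb2, mem[0x09]=0xcf, mem[0x05]=0x98, mem[0x0e]=0x03, mem[0x04]=0x70

MEM[0x0b,0x09,0x05,0x0e,0x04] = b2 cf 98 03 70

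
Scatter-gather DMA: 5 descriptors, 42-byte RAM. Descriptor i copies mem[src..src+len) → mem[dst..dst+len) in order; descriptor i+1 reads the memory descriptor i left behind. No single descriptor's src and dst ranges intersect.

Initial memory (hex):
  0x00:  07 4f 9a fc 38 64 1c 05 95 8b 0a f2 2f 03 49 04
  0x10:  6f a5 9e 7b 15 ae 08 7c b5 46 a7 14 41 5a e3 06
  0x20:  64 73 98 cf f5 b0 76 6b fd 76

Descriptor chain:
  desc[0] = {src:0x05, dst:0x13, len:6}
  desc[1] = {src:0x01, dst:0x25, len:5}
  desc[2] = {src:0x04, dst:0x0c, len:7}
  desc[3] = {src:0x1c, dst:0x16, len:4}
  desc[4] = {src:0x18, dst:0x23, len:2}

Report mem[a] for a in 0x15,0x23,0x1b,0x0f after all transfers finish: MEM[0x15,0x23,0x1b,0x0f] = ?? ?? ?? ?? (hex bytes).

MEM[0x15,0x23,0x1b,0x0f] = 05 e3 14 05

#0 dst[0x13+6] := {0x64,0x1c,0x05,0x95,0x8b,0x0a}
#1 dst[0x25+5] := {0x4f,0x9a,0xfc,0x38,0x64}
#2 dst[0x0c+7] := {0x38,0x64,0x1c,0x05,0x95,0x8b,0x0a}
#3 dst[0x16+4] := {0x41,0x5a,0xe3,0x06}
#4 dst[0x23+2] := {0xe3,0x06}
query mem[0x15]=0x05, mem[0x23]=0xe3, mem[0x1b]=0x14, mem[0x0f]=0x05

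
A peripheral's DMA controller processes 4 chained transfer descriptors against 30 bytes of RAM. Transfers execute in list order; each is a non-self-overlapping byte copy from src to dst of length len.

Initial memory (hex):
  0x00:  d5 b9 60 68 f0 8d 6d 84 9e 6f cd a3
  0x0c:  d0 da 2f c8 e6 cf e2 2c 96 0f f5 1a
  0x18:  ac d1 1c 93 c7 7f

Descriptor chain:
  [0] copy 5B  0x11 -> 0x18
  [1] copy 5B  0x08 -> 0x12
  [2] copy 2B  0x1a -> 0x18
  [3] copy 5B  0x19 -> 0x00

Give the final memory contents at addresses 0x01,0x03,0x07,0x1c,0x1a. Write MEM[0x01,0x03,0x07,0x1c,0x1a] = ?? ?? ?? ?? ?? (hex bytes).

MEM[0x01,0x03,0x07,0x1c,0x1a] = 2c 0f 84 0f 2c

  after D0: wrote 5B at 0x18 = cfe22c960f
  after D1: wrote 5B at 0x12 = 9e6fcda3d0
  after D2: wrote 2B at 0x18 = 2c96
  after D3: wrote 5B at 0x00 = 962c960f7f
query mem[0x01]=0x2c, mem[0x03]=0x0f, mem[0x07]=0x84, mem[0x1c]=0x0f, mem[0x1a]=0x2c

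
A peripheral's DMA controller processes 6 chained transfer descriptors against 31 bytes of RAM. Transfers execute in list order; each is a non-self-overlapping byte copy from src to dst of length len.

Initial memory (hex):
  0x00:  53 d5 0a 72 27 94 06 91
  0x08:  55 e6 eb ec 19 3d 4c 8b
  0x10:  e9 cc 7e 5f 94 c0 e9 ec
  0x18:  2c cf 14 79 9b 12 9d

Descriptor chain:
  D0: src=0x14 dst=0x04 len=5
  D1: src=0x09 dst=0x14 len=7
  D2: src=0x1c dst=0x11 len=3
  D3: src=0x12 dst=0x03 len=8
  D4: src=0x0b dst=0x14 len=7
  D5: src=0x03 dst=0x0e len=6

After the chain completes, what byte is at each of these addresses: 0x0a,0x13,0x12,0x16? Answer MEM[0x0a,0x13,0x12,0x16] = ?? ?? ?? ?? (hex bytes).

MEM[0x0a,0x13,0x12,0x16] = 4c 19 ec 3d

#0 dst[0x04+5] := {0x94,0xc0,0xe9,0xec,0x2c}
#1 dst[0x14+7] := {0xe6,0xeb,0xec,0x19,0x3d,0x4c,0x8b}
#2 dst[0x11+3] := {0x9b,0x12,0x9d}
#3 dst[0x03+8] := {0x12,0x9d,0xe6,0xeb,0xec,0x19,0x3d,0x4c}
#4 dst[0x14+7] := {0xec,0x19,0x3d,0x4c,0x8b,0xe9,0x9b}
#5 dst[0x0e+6] := {0x12,0x9d,0xe6,0xeb,0xec,0x19}
query mem[0x0a]=0x4c, mem[0x13]=0x19, mem[0x12]=0xec, mem[0x16]=0x3d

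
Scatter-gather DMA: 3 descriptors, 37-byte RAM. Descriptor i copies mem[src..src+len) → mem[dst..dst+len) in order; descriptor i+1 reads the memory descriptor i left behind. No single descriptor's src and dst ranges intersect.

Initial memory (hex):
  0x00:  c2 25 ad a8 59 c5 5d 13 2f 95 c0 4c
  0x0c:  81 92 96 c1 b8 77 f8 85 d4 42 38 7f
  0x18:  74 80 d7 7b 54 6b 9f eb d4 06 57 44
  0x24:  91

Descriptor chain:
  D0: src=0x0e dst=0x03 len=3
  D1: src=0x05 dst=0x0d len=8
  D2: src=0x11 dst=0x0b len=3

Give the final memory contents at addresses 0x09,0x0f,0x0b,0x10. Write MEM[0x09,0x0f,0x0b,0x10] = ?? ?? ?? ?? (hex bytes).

D0: mem[0x03..0x05] <- [96 c1 b8]
D1: mem[0x0d..0x14] <- [b8 5d 13 2f 95 c0 4c 81]
D2: mem[0x0b..0x0d] <- [95 c0 4c]
query mem[0x09]=0x95, mem[0x0f]=0x13, mem[0x0b]=0x95, mem[0x10]=0x2f

MEM[0x09,0x0f,0x0b,0x10] = 95 13 95 2f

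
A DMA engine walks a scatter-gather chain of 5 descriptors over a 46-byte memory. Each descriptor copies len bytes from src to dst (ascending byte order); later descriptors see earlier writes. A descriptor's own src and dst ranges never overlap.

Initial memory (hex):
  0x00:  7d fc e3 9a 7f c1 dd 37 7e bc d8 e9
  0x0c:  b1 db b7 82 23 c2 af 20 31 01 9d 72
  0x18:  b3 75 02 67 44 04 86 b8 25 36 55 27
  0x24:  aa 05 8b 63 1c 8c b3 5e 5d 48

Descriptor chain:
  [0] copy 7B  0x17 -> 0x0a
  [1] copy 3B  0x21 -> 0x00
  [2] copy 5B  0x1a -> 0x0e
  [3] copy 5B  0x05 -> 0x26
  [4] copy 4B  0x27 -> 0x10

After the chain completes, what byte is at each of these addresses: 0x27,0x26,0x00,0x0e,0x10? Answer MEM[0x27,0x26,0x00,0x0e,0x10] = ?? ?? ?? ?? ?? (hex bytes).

D0: mem[0x0a..0x10] <- [72 b3 75 02 67 44 04]
D1: mem[0x00..0x02] <- [36 55 27]
D2: mem[0x0e..0x12] <- [02 67 44 04 86]
D3: mem[0x26..0x2a] <- [c1 dd 37 7e bc]
D4: mem[0x10..0x13] <- [dd 37 7e bc]
query mem[0x27]=0xdd, mem[0x26]=0xc1, mem[0x00]=0x36, mem[0x0e]=0x02, mem[0x10]=0xdd

MEM[0x27,0x26,0x00,0x0e,0x10] = dd c1 36 02 dd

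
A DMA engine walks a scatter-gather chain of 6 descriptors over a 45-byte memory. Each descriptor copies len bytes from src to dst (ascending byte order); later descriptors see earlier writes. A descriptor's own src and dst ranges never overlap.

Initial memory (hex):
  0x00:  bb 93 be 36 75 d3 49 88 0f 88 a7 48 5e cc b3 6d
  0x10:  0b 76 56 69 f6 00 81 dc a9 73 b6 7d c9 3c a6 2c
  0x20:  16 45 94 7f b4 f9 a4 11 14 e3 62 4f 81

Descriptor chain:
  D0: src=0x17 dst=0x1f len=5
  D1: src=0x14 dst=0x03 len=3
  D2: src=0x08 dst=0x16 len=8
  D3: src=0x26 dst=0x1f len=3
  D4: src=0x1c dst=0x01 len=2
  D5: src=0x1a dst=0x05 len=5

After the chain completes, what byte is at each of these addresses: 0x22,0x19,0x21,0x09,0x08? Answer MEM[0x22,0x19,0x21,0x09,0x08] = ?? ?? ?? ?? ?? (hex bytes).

MEM[0x22,0x19,0x21,0x09,0x08] = b6 48 14 a6 6d

#0 dst[0x1f+5] := {0xdc,0xa9,0x73,0xb6,0x7d}
#1 dst[0x03+3] := {0xf6,0x00,0x81}
#2 dst[0x16+8] := {0x0f,0x88,0xa7,0x48,0x5e,0xcc,0xb3,0x6d}
#3 dst[0x1f+3] := {0xa4,0x11,0x14}
#4 dst[0x01+2] := {0xb3,0x6d}
#5 dst[0x05+5] := {0x5e,0xcc,0xb3,0x6d,0xa6}
query mem[0x22]=0xb6, mem[0x19]=0x48, mem[0x21]=0x14, mem[0x09]=0xa6, mem[0x08]=0x6d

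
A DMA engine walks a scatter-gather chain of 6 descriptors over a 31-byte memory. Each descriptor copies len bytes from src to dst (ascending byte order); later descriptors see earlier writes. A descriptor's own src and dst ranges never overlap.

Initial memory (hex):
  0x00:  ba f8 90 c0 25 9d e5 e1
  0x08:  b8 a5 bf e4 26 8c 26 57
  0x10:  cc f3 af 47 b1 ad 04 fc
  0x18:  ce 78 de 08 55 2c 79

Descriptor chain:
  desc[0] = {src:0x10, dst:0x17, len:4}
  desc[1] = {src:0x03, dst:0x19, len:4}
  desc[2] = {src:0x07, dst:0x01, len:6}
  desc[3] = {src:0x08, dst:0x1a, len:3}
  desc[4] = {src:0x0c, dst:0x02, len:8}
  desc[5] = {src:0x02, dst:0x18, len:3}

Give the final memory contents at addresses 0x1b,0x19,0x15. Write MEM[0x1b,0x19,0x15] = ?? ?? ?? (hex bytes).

MEM[0x1b,0x19,0x15] = a5 8c ad

[0] 0x10->0x17 len=4 : cc f3 af 47
[1] 0x03->0x19 len=4 : c0 25 9d e5
[2] 0x07->0x01 len=6 : e1 b8 a5 bf e4 26
[3] 0x08->0x1a len=3 : b8 a5 bf
[4] 0x0c->0x02 len=8 : 26 8c 26 57 cc f3 af 47
[5] 0x02->0x18 len=3 : 26 8c 26
query mem[0x1b]=0xa5, mem[0x19]=0x8c, mem[0x15]=0xad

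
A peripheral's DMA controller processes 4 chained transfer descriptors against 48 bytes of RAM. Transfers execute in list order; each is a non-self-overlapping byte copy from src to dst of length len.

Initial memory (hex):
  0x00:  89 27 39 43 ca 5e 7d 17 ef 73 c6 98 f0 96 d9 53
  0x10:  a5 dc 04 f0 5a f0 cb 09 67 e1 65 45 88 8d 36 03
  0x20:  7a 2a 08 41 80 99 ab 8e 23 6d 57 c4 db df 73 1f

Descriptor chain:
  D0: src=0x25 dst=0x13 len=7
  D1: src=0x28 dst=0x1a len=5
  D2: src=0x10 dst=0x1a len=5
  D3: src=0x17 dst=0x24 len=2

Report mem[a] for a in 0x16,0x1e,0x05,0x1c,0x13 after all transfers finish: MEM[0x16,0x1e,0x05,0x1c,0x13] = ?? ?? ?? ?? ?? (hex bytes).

#0 dst[0x13+7] := {0x99,0xab,0x8e,0x23,0x6d,0x57,0xc4}
#1 dst[0x1a+5] := {0x23,0x6d,0x57,0xc4,0xdb}
#2 dst[0x1a+5] := {0xa5,0xdc,0x04,0x99,0xab}
#3 dst[0x24+2] := {0x6d,0x57}
query mem[0x16]=0x23, mem[0x1e]=0xab, mem[0x05]=0x5e, mem[0x1c]=0x04, mem[0x13]=0x99

MEM[0x16,0x1e,0x05,0x1c,0x13] = 23 ab 5e 04 99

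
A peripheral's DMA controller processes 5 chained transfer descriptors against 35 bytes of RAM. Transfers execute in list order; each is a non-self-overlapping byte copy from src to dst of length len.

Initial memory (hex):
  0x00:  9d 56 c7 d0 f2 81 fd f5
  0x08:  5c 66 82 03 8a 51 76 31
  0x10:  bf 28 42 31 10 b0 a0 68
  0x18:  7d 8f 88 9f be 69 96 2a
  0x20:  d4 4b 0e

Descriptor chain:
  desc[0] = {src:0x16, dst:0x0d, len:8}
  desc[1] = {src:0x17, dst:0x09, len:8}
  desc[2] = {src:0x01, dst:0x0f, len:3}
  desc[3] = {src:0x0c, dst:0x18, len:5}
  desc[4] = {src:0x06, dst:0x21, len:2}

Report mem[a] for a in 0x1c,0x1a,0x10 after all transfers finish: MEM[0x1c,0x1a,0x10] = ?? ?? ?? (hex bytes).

  after D0: wrote 8B at 0x0d = a0687d8f889fbe69
  after D1: wrote 8B at 0x09 = 687d8f889fbe6996
  after D2: wrote 3B at 0x0f = 56c7d0
  after D3: wrote 5B at 0x18 = 889fbe56c7
  after D4: wrote 2B at 0x21 = fdf5
query mem[0x1c]=0xc7, mem[0x1a]=0xbe, mem[0x10]=0xc7

MEM[0x1c,0x1a,0x10] = c7 be c7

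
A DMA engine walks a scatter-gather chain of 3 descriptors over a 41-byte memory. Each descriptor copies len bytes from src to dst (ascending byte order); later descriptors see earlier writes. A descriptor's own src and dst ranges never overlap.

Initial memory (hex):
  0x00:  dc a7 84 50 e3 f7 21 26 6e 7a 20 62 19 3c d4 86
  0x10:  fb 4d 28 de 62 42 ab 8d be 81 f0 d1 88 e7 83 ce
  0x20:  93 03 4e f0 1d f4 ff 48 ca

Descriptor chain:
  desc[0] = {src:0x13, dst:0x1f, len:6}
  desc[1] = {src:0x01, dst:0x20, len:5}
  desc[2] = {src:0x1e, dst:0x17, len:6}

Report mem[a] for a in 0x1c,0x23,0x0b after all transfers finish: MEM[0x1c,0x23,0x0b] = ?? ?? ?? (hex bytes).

MEM[0x1c,0x23,0x0b] = e3 e3 62

[0] 0x13->0x1f len=6 : de 62 42 ab 8d be
[1] 0x01->0x20 len=5 : a7 84 50 e3 f7
[2] 0x1e->0x17 len=6 : 83 de a7 84 50 e3
query mem[0x1c]=0xe3, mem[0x23]=0xe3, mem[0x0b]=0x62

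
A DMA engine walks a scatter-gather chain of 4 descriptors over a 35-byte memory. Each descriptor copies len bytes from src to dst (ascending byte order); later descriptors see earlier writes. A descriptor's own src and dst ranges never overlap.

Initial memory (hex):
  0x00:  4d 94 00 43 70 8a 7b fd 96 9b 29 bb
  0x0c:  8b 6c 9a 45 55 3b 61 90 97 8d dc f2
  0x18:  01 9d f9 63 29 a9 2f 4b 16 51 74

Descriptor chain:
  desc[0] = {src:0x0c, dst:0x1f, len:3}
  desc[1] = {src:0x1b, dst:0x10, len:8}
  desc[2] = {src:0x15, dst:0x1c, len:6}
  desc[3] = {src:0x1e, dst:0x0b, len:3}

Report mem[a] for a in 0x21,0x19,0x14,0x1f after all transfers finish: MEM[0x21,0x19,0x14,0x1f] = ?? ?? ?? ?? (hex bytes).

MEM[0x21,0x19,0x14,0x1f] = f9 9d 8b 01

  after D0: wrote 3B at 0x1f = 8b6c9a
  after D1: wrote 8B at 0x10 = 6329a92f8b6c9a74
  after D2: wrote 6B at 0x1c = 6c9a74019df9
  after D3: wrote 3B at 0x0b = 74019d
query mem[0x21]=0xf9, mem[0x19]=0x9d, mem[0x14]=0x8b, mem[0x1f]=0x01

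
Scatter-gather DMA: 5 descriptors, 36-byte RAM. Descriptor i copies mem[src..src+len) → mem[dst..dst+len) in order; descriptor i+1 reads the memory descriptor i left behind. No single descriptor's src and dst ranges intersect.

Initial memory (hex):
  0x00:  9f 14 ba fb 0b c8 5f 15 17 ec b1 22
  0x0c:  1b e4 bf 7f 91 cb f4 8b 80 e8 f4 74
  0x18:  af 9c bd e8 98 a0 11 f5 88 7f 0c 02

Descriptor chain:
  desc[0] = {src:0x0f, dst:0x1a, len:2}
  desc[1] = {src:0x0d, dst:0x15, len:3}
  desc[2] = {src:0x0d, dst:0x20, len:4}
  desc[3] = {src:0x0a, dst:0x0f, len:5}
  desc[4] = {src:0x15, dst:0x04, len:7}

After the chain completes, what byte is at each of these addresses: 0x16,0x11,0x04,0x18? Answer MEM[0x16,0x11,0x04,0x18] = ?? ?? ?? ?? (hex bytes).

MEM[0x16,0x11,0x04,0x18] = bf 1b e4 af

[0] 0x0f->0x1a len=2 : 7f 91
[1] 0x0d->0x15 len=3 : e4 bf 7f
[2] 0x0d->0x20 len=4 : e4 bf 7f 91
[3] 0x0a->0x0f len=5 : b1 22 1b e4 bf
[4] 0x15->0x04 len=7 : e4 bf 7f af 9c 7f 91
query mem[0x16]=0xbf, mem[0x11]=0x1b, mem[0x04]=0xe4, mem[0x18]=0xaf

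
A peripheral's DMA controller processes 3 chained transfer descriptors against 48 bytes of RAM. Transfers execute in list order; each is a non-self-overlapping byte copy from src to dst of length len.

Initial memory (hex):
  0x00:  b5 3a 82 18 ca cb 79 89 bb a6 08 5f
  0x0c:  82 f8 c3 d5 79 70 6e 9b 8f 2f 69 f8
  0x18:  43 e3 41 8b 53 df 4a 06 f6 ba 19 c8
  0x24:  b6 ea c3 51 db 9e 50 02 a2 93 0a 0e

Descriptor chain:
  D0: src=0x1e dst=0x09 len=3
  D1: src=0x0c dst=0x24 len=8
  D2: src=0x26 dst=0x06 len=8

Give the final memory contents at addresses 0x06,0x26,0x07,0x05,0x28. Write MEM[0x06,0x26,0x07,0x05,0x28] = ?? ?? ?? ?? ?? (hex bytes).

MEM[0x06,0x26,0x07,0x05,0x28] = c3 c3 d5 cb 79

  after D0: wrote 3B at 0x09 = 4a06f6
  after D1: wrote 8B at 0x24 = 82f8c3d579706e9b
  after D2: wrote 8B at 0x06 = c3d579706e9ba293
query mem[0x06]=0xc3, mem[0x26]=0xc3, mem[0x07]=0xd5, mem[0x05]=0xcb, mem[0x28]=0x79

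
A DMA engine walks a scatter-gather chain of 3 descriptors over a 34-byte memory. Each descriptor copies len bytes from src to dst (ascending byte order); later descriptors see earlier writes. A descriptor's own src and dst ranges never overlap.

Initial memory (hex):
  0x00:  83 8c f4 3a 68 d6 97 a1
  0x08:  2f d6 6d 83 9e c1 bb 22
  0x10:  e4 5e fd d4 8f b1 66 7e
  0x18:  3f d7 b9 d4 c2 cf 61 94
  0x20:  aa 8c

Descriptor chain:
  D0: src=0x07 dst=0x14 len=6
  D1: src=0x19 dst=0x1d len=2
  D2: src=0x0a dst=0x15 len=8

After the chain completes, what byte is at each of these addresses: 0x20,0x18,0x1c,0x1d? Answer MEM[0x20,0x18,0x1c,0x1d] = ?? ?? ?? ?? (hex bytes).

MEM[0x20,0x18,0x1c,0x1d] = aa c1 5e 9e

#0 dst[0x14+6] := {0xa1,0x2f,0xd6,0x6d,0x83,0x9e}
#1 dst[0x1d+2] := {0x9e,0xb9}
#2 dst[0x15+8] := {0x6d,0x83,0x9e,0xc1,0xbb,0x22,0xe4,0x5e}
query mem[0x20]=0xaa, mem[0x18]=0xc1, mem[0x1c]=0x5e, mem[0x1d]=0x9e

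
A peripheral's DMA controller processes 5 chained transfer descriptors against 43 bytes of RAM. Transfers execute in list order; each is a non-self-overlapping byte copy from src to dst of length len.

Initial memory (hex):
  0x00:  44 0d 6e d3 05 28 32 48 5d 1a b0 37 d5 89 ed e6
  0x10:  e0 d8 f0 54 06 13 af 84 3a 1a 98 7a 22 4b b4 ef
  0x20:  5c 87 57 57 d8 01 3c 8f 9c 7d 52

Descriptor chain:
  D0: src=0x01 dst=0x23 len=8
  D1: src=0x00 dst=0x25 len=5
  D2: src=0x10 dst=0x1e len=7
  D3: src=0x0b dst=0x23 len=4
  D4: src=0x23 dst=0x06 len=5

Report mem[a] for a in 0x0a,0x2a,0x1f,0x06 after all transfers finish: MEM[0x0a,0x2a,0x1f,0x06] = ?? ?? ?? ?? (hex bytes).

MEM[0x0a,0x2a,0x1f,0x06] = 6e 5d d8 37

  after D0: wrote 8B at 0x23 = 0d6ed3052832485d
  after D1: wrote 5B at 0x25 = 440d6ed305
  after D2: wrote 7B at 0x1e = e0d8f0540613af
  after D3: wrote 4B at 0x23 = 37d589ed
  after D4: wrote 5B at 0x06 = 37d589ed6e
query mem[0x0a]=0x6e, mem[0x2a]=0x5d, mem[0x1f]=0xd8, mem[0x06]=0x37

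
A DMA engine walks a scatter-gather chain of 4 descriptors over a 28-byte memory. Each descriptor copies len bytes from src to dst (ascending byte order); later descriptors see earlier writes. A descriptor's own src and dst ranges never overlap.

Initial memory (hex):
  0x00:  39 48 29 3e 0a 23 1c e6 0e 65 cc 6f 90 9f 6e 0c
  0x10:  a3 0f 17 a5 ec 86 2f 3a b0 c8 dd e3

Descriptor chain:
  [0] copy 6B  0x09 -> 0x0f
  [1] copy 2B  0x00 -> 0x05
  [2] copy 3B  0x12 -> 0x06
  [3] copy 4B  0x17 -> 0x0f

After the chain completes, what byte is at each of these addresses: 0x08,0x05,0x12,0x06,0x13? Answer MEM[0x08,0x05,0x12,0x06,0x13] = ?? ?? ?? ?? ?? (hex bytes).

MEM[0x08,0x05,0x12,0x06,0x13] = 6e 39 dd 90 9f

  after D0: wrote 6B at 0x0f = 65cc6f909f6e
  after D1: wrote 2B at 0x05 = 3948
  after D2: wrote 3B at 0x06 = 909f6e
  after D3: wrote 4B at 0x0f = 3ab0c8dd
query mem[0x08]=0x6e, mem[0x05]=0x39, mem[0x12]=0xdd, mem[0x06]=0x90, mem[0x13]=0x9f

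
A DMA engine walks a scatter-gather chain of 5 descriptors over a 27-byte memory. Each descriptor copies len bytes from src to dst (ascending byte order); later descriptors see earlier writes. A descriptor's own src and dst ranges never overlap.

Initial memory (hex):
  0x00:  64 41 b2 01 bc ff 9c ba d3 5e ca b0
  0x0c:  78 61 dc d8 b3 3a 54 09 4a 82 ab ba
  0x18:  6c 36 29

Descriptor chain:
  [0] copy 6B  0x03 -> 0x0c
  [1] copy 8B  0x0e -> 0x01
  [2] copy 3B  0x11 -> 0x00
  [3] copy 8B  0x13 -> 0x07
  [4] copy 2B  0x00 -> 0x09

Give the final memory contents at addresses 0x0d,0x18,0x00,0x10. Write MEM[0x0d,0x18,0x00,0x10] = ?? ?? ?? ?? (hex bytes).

[0] 0x03->0x0c len=6 : 01 bc ff 9c ba d3
[1] 0x0e->0x01 len=8 : ff 9c ba d3 54 09 4a 82
[2] 0x11->0x00 len=3 : d3 54 09
[3] 0x13->0x07 len=8 : 09 4a 82 ab ba 6c 36 29
[4] 0x00->0x09 len=2 : d3 54
query mem[0x0d]=0x36, mem[0x18]=0x6c, mem[0x00]=0xd3, mem[0x10]=0xba

MEM[0x0d,0x18,0x00,0x10] = 36 6c d3 ba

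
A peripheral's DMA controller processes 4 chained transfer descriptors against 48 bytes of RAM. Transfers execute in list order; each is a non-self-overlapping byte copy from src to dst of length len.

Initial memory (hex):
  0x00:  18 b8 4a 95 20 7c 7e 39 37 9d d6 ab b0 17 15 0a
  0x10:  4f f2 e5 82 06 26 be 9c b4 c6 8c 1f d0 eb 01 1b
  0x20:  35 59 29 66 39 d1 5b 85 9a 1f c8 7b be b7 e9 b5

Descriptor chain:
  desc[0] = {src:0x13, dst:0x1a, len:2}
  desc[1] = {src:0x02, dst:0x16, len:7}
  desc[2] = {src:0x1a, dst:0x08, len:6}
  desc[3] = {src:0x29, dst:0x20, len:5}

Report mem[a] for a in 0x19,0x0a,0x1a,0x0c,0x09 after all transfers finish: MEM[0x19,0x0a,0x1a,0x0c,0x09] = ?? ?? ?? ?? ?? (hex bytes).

  after D0: wrote 2B at 0x1a = 8206
  after D1: wrote 7B at 0x16 = 4a95207c7e3937
  after D2: wrote 6B at 0x08 = 7e3937eb011b
  after D3: wrote 5B at 0x20 = 1fc87bbeb7
query mem[0x19]=0x7c, mem[0x0a]=0x37, mem[0x1a]=0x7e, mem[0x0c]=0x01, mem[0x09]=0x39

MEM[0x19,0x0a,0x1a,0x0c,0x09] = 7c 37 7e 01 39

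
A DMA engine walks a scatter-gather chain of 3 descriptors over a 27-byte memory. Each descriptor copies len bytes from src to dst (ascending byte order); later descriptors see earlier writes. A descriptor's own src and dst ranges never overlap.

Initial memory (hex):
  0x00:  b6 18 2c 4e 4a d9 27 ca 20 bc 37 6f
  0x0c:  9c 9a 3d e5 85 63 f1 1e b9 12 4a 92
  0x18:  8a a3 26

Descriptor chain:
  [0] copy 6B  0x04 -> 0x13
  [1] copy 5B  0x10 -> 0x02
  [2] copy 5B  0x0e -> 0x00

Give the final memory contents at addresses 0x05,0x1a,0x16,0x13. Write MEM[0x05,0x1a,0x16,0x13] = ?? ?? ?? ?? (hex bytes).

[0] 0x04->0x13 len=6 : 4a d9 27 ca 20 bc
[1] 0x10->0x02 len=5 : 85 63 f1 4a d9
[2] 0x0e->0x00 len=5 : 3d e5 85 63 f1
query mem[0x05]=0x4a, mem[0x1a]=0x26, mem[0x16]=0xca, mem[0x13]=0x4a

MEM[0x05,0x1a,0x16,0x13] = 4a 26 ca 4a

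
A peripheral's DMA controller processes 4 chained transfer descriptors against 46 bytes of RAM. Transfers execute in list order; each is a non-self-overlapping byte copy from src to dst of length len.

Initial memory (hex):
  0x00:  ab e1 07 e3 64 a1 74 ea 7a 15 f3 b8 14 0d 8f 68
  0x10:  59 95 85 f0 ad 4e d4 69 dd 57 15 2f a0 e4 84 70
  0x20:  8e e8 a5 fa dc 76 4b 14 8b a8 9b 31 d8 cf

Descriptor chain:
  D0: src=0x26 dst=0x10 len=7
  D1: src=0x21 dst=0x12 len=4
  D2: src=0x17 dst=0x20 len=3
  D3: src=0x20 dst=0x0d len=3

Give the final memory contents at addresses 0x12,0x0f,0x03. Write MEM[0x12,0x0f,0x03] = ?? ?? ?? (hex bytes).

MEM[0x12,0x0f,0x03] = e8 57 e3

#0 dst[0x10+7] := {0x4b,0x14,0x8b,0xa8,0x9b,0x31,0xd8}
#1 dst[0x12+4] := {0xe8,0xa5,0xfa,0xdc}
#2 dst[0x20+3] := {0x69,0xdd,0x57}
#3 dst[0x0d+3] := {0x69,0xdd,0x57}
query mem[0x12]=0xe8, mem[0x0f]=0x57, mem[0x03]=0xe3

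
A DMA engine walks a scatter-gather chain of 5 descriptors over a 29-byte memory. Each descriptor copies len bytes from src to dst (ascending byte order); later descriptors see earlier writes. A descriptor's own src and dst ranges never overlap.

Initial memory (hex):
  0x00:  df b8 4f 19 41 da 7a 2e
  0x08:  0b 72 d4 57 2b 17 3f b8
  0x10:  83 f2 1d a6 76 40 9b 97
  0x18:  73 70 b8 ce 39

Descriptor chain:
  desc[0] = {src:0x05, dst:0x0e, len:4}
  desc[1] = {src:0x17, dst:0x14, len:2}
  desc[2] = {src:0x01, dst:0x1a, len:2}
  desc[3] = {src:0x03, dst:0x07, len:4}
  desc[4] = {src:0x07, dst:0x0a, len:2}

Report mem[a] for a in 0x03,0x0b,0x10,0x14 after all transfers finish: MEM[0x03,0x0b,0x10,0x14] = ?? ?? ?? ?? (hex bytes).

MEM[0x03,0x0b,0x10,0x14] = 19 41 2e 97

  after D0: wrote 4B at 0x0e = da7a2e0b
  after D1: wrote 2B at 0x14 = 9773
  after D2: wrote 2B at 0x1a = b84f
  after D3: wrote 4B at 0x07 = 1941da7a
  after D4: wrote 2B at 0x0a = 1941
query mem[0x03]=0x19, mem[0x0b]=0x41, mem[0x10]=0x2e, mem[0x14]=0x97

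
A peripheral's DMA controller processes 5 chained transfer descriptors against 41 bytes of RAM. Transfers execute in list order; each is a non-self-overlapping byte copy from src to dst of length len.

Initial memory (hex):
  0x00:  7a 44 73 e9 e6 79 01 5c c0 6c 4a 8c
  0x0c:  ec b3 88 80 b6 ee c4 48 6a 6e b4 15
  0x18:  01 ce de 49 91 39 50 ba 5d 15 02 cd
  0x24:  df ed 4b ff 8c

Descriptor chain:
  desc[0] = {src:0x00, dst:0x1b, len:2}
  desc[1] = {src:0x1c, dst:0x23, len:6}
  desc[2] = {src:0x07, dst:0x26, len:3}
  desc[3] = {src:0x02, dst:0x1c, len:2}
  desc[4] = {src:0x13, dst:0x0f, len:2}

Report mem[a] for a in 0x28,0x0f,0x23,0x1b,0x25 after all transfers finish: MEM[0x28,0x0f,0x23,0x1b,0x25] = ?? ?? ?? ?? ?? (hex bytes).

MEM[0x28,0x0f,0x23,0x1b,0x25] = 6c 48 44 7a 50

  after D0: wrote 2B at 0x1b = 7a44
  after D1: wrote 6B at 0x23 = 443950ba5d15
  after D2: wrote 3B at 0x26 = 5cc06c
  after D3: wrote 2B at 0x1c = 73e9
  after D4: wrote 2B at 0x0f = 486a
query mem[0x28]=0x6c, mem[0x0f]=0x48, mem[0x23]=0x44, mem[0x1b]=0x7a, mem[0x25]=0x50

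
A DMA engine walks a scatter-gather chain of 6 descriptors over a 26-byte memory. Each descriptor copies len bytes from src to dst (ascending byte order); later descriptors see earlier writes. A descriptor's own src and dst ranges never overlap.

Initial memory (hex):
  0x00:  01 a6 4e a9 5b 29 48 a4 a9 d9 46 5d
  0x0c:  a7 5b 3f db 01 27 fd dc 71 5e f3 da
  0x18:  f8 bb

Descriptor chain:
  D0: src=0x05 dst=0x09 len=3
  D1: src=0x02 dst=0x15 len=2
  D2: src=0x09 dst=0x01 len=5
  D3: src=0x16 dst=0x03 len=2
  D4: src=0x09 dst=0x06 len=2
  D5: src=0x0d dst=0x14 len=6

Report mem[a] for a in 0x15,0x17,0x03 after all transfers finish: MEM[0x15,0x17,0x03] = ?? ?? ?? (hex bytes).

MEM[0x15,0x17,0x03] = 3f 01 a9

  after D0: wrote 3B at 0x09 = 2948a4
  after D1: wrote 2B at 0x15 = 4ea9
  after D2: wrote 5B at 0x01 = 2948a4a75b
  after D3: wrote 2B at 0x03 = a9da
  after D4: wrote 2B at 0x06 = 2948
  after D5: wrote 6B at 0x14 = 5b3fdb0127fd
query mem[0x15]=0x3f, mem[0x17]=0x01, mem[0x03]=0xa9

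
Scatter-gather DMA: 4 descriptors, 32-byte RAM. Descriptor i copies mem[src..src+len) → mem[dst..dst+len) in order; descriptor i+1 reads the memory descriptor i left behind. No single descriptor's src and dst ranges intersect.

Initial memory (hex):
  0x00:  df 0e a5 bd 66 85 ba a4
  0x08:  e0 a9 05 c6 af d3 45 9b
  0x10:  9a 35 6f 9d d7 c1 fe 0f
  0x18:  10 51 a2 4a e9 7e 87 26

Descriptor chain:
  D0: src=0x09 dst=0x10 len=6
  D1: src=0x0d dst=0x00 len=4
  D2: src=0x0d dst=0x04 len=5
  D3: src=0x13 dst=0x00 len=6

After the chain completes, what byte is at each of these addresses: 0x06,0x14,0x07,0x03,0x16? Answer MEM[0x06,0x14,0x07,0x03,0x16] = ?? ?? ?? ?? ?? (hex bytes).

D0: mem[0x10..0x15] <- [a9 05 c6 af d3 45]
D1: mem[0x00..0x03] <- [d3 45 9b a9]
D2: mem[0x04..0x08] <- [d3 45 9b a9 05]
D3: mem[0x00..0x05] <- [af d3 45 fe 0f 10]
query mem[0x06]=0x9b, mem[0x14]=0xd3, mem[0x07]=0xa9, mem[0x03]=0xfe, mem[0x16]=0xfe

MEM[0x06,0x14,0x07,0x03,0x16] = 9b d3 a9 fe fe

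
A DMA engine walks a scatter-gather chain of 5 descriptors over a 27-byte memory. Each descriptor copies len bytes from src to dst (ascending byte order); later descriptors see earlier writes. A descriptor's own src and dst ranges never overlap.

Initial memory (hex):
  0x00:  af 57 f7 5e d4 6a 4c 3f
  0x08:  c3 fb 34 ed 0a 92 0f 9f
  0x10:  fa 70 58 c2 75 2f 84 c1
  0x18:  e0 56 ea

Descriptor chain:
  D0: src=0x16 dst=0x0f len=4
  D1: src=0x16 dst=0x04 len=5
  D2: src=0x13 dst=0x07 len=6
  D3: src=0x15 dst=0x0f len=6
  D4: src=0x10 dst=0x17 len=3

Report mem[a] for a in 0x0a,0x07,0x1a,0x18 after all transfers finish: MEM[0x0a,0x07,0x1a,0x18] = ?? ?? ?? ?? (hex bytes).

MEM[0x0a,0x07,0x1a,0x18] = 84 c2 ea c1

[0] 0x16->0x0f len=4 : 84 c1 e0 56
[1] 0x16->0x04 len=5 : 84 c1 e0 56 ea
[2] 0x13->0x07 len=6 : c2 75 2f 84 c1 e0
[3] 0x15->0x0f len=6 : 2f 84 c1 e0 56 ea
[4] 0x10->0x17 len=3 : 84 c1 e0
query mem[0x0a]=0x84, mem[0x07]=0xc2, mem[0x1a]=0xea, mem[0x18]=0xc1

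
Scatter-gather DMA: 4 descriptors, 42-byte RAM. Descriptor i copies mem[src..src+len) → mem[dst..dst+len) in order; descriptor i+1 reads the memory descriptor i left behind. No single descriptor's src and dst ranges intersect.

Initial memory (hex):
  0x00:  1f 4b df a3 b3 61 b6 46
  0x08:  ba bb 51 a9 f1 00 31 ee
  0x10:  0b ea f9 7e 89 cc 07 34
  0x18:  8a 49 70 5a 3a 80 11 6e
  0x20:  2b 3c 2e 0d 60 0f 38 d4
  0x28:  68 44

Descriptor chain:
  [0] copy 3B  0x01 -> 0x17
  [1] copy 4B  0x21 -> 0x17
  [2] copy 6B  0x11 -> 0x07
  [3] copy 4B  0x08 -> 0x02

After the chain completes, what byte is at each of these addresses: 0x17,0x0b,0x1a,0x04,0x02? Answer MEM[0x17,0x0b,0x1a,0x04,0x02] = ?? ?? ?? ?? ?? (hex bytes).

MEM[0x17,0x0b,0x1a,0x04,0x02] = 3c cc 60 89 f9

#0 dst[0x17+3] := {0x4b,0xdf,0xa3}
#1 dst[0x17+4] := {0x3c,0x2e,0x0d,0x60}
#2 dst[0x07+6] := {0xea,0xf9,0x7e,0x89,0xcc,0x07}
#3 dst[0x02+4] := {0xf9,0x7e,0x89,0xcc}
query mem[0x17]=0x3c, mem[0x0b]=0xcc, mem[0x1a]=0x60, mem[0x04]=0x89, mem[0x02]=0xf9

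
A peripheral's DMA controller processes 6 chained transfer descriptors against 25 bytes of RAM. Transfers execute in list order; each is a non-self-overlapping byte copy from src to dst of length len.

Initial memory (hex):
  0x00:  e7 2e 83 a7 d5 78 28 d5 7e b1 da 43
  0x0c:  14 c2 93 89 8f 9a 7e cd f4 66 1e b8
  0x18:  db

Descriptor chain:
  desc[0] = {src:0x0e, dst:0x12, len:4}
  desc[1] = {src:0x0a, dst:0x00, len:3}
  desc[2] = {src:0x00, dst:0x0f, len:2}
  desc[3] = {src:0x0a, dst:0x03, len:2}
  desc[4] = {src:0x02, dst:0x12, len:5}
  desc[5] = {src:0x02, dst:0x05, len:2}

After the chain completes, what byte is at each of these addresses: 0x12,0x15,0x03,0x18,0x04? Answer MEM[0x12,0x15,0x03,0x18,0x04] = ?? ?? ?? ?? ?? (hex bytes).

  after D0: wrote 4B at 0x12 = 93898f9a
  after D1: wrote 3B at 0x00 = da4314
  after D2: wrote 2B at 0x0f = da43
  after D3: wrote 2B at 0x03 = da43
  after D4: wrote 5B at 0x12 = 14da437828
  after D5: wrote 2B at 0x05 = 14da
query mem[0x12]=0x14, mem[0x15]=0x78, mem[0x03]=0xda, mem[0x18]=0xdb, mem[0x04]=0x43

MEM[0x12,0x15,0x03,0x18,0x04] = 14 78 da db 43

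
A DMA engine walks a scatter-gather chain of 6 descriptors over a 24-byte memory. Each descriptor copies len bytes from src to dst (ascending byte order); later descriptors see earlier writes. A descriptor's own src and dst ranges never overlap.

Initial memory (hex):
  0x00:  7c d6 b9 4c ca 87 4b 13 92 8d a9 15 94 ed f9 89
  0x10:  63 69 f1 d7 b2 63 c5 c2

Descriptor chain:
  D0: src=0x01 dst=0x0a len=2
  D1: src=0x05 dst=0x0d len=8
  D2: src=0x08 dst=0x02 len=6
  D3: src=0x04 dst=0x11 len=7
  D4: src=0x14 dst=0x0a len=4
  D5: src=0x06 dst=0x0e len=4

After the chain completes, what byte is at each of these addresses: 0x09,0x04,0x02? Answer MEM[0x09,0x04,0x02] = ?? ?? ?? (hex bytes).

MEM[0x09,0x04,0x02] = 8d d6 92

  after D0: wrote 2B at 0x0a = d6b9
  after D1: wrote 8B at 0x0d = 874b13928dd6b994
  after D2: wrote 6B at 0x02 = 928dd6b99487
  after D3: wrote 7B at 0x11 = d6b99487928dd6
  after D4: wrote 4B at 0x0a = 87928dd6
  after D5: wrote 4B at 0x0e = 9487928d
query mem[0x09]=0x8d, mem[0x04]=0xd6, mem[0x02]=0x92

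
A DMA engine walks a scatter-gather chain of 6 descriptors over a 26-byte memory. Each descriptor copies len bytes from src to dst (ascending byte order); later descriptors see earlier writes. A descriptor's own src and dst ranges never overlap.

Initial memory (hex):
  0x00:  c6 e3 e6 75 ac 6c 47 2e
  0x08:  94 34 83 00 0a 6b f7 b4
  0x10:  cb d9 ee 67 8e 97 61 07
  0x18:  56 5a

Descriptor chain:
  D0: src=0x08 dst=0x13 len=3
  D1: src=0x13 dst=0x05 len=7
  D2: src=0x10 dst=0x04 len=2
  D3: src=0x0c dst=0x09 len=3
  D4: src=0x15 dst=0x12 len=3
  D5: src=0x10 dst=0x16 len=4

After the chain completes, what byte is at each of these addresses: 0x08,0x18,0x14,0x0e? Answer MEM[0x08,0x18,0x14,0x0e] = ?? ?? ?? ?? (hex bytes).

MEM[0x08,0x18,0x14,0x0e] = 61 83 07 f7

[0] 0x08->0x13 len=3 : 94 34 83
[1] 0x13->0x05 len=7 : 94 34 83 61 07 56 5a
[2] 0x10->0x04 len=2 : cb d9
[3] 0x0c->0x09 len=3 : 0a 6b f7
[4] 0x15->0x12 len=3 : 83 61 07
[5] 0x10->0x16 len=4 : cb d9 83 61
query mem[0x08]=0x61, mem[0x18]=0x83, mem[0x14]=0x07, mem[0x0e]=0xf7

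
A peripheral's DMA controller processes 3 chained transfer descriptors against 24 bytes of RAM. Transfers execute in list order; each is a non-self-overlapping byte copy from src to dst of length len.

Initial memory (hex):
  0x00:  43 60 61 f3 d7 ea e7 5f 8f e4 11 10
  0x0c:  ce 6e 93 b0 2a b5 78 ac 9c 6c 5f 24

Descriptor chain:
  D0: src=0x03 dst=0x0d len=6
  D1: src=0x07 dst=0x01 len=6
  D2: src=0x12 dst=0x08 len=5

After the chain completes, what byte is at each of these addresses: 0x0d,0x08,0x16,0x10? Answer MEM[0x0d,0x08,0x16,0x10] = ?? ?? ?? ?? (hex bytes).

  after D0: wrote 6B at 0x0d = f3d7eae75f8f
  after D1: wrote 6B at 0x01 = 5f8fe41110ce
  after D2: wrote 5B at 0x08 = 8fac9c6c5f
query mem[0x0d]=0xf3, mem[0x08]=0x8f, mem[0x16]=0x5f, mem[0x10]=0xe7

MEM[0x0d,0x08,0x16,0x10] = f3 8f 5f e7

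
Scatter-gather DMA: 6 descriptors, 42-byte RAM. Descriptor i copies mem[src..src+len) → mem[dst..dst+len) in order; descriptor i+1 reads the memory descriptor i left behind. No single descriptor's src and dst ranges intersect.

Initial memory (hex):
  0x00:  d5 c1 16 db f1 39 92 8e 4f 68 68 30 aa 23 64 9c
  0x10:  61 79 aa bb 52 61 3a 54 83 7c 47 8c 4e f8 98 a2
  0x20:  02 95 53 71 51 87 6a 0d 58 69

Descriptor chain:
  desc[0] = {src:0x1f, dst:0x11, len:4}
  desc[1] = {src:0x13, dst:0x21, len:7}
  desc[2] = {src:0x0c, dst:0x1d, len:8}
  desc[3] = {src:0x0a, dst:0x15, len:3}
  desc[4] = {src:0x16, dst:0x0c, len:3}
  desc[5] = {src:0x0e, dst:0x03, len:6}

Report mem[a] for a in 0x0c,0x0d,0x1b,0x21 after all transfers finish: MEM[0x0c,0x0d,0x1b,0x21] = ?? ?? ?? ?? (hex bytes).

MEM[0x0c,0x0d,0x1b,0x21] = 30 aa 8c 61

D0: mem[0x11..0x14] <- [a2 02 95 53]
D1: mem[0x21..0x27] <- [95 53 61 3a 54 83 7c]
D2: mem[0x1d..0x24] <- [aa 23 64 9c 61 a2 02 95]
D3: mem[0x15..0x17] <- [68 30 aa]
D4: mem[0x0c..0x0e] <- [30 aa 83]
D5: mem[0x03..0x08] <- [83 9c 61 a2 02 95]
query mem[0x0c]=0x30, mem[0x0d]=0xaa, mem[0x1b]=0x8c, mem[0x21]=0x61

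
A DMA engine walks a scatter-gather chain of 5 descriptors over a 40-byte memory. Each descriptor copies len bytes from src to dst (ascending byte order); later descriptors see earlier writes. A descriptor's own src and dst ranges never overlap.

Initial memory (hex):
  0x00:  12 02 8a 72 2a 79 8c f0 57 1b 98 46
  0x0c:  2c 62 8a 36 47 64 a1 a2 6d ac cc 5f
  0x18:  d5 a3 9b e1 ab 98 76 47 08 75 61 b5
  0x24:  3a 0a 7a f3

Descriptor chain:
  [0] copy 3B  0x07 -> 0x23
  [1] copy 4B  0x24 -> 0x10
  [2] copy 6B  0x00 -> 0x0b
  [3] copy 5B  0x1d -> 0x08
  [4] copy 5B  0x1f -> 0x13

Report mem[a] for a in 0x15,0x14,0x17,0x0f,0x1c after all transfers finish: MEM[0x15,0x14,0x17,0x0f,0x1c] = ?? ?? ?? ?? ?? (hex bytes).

MEM[0x15,0x14,0x17,0x0f,0x1c] = 75 08 f0 2a ab

D0: mem[0x23..0x25] <- [f0 57 1b]
D1: mem[0x10..0x13] <- [57 1b 7a f3]
D2: mem[0x0b..0x10] <- [12 02 8a 72 2a 79]
D3: mem[0x08..0x0c] <- [98 76 47 08 75]
D4: mem[0x13..0x17] <- [47 08 75 61 f0]
query mem[0x15]=0x75, mem[0x14]=0x08, mem[0x17]=0xf0, mem[0x0f]=0x2a, mem[0x1c]=0xab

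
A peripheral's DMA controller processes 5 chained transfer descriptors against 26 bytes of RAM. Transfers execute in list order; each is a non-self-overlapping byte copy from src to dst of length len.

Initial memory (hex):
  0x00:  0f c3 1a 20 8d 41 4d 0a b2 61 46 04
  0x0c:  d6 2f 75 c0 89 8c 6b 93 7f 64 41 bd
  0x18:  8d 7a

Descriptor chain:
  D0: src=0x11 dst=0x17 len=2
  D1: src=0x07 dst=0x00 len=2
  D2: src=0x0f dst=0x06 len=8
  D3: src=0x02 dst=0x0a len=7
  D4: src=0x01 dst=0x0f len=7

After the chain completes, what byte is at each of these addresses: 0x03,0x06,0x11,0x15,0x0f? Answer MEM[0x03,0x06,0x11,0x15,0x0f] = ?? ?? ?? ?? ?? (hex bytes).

[0] 0x11->0x17 len=2 : 8c 6b
[1] 0x07->0x00 len=2 : 0a b2
[2] 0x0f->0x06 len=8 : c0 89 8c 6b 93 7f 64 41
[3] 0x02->0x0a len=7 : 1a 20 8d 41 c0 89 8c
[4] 0x01->0x0f len=7 : b2 1a 20 8d 41 c0 89
query mem[0x03]=0x20, mem[0x06]=0xc0, mem[0x11]=0x20, mem[0x15]=0x89, mem[0x0f]=0xb2

MEM[0x03,0x06,0x11,0x15,0x0f] = 20 c0 20 89 b2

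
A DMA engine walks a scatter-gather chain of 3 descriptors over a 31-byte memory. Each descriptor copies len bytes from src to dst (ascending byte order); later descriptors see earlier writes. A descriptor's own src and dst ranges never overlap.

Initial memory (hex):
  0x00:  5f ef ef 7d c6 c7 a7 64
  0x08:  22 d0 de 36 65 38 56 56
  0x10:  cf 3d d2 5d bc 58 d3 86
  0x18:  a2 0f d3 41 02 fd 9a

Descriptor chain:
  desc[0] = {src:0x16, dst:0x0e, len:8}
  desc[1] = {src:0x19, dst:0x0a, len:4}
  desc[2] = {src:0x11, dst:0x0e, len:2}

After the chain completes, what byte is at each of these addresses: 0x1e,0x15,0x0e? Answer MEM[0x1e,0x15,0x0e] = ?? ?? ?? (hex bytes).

MEM[0x1e,0x15,0x0e] = 9a fd 0f

[0] 0x16->0x0e len=8 : d3 86 a2 0f d3 41 02 fd
[1] 0x19->0x0a len=4 : 0f d3 41 02
[2] 0x11->0x0e len=2 : 0f d3
query mem[0x1e]=0x9a, mem[0x15]=0xfd, mem[0x0e]=0x0f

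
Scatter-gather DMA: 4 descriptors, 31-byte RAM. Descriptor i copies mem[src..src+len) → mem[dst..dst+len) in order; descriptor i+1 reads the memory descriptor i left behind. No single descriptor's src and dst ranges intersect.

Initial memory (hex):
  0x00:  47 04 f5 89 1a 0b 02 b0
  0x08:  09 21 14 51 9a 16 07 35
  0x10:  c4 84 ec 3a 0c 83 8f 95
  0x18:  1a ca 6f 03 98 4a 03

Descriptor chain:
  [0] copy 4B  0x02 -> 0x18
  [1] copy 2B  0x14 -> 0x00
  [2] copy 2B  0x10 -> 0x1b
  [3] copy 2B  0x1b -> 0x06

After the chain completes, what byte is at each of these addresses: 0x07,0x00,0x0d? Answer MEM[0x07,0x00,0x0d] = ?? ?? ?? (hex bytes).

#0 dst[0x18+4] := {0xf5,0x89,0x1a,0x0b}
#1 dst[0x00+2] := {0x0c,0x83}
#2 dst[0x1b+2] := {0xc4,0x84}
#3 dst[0x06+2] := {0xc4,0x84}
query mem[0x07]=0x84, mem[0x00]=0x0c, mem[0x0d]=0x16

MEM[0x07,0x00,0x0d] = 84 0c 16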